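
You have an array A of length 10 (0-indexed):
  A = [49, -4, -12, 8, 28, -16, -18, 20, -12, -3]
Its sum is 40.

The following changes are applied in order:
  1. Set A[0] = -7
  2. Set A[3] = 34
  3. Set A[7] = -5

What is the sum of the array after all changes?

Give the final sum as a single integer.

Answer: -15

Derivation:
Initial sum: 40
Change 1: A[0] 49 -> -7, delta = -56, sum = -16
Change 2: A[3] 8 -> 34, delta = 26, sum = 10
Change 3: A[7] 20 -> -5, delta = -25, sum = -15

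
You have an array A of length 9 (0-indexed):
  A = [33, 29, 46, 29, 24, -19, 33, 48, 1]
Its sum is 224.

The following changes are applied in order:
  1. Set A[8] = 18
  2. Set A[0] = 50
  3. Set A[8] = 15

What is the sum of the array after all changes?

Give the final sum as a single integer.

Initial sum: 224
Change 1: A[8] 1 -> 18, delta = 17, sum = 241
Change 2: A[0] 33 -> 50, delta = 17, sum = 258
Change 3: A[8] 18 -> 15, delta = -3, sum = 255

Answer: 255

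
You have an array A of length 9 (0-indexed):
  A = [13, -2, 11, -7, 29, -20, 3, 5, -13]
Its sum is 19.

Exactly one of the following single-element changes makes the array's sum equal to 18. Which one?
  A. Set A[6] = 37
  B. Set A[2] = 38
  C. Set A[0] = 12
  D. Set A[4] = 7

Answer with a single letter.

Option A: A[6] 3->37, delta=34, new_sum=19+(34)=53
Option B: A[2] 11->38, delta=27, new_sum=19+(27)=46
Option C: A[0] 13->12, delta=-1, new_sum=19+(-1)=18 <-- matches target
Option D: A[4] 29->7, delta=-22, new_sum=19+(-22)=-3

Answer: C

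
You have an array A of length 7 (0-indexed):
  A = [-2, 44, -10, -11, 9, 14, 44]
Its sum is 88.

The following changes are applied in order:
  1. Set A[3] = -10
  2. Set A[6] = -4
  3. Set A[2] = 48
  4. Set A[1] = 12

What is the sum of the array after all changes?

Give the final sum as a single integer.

Initial sum: 88
Change 1: A[3] -11 -> -10, delta = 1, sum = 89
Change 2: A[6] 44 -> -4, delta = -48, sum = 41
Change 3: A[2] -10 -> 48, delta = 58, sum = 99
Change 4: A[1] 44 -> 12, delta = -32, sum = 67

Answer: 67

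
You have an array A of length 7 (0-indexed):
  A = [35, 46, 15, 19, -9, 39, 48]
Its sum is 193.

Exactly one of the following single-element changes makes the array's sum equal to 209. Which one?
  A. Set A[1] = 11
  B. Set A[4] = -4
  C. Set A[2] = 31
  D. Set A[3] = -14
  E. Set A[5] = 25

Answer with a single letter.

Answer: C

Derivation:
Option A: A[1] 46->11, delta=-35, new_sum=193+(-35)=158
Option B: A[4] -9->-4, delta=5, new_sum=193+(5)=198
Option C: A[2] 15->31, delta=16, new_sum=193+(16)=209 <-- matches target
Option D: A[3] 19->-14, delta=-33, new_sum=193+(-33)=160
Option E: A[5] 39->25, delta=-14, new_sum=193+(-14)=179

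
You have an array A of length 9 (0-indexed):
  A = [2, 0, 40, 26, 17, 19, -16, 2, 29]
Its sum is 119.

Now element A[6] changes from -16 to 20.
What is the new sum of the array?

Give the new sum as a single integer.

Answer: 155

Derivation:
Old value at index 6: -16
New value at index 6: 20
Delta = 20 - -16 = 36
New sum = old_sum + delta = 119 + (36) = 155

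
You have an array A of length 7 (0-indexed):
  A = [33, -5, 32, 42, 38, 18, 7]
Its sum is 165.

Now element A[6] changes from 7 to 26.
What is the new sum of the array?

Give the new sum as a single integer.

Old value at index 6: 7
New value at index 6: 26
Delta = 26 - 7 = 19
New sum = old_sum + delta = 165 + (19) = 184

Answer: 184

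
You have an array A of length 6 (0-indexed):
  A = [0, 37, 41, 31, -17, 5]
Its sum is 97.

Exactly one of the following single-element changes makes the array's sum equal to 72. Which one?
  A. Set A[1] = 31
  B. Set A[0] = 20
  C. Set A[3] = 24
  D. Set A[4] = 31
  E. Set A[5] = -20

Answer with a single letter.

Option A: A[1] 37->31, delta=-6, new_sum=97+(-6)=91
Option B: A[0] 0->20, delta=20, new_sum=97+(20)=117
Option C: A[3] 31->24, delta=-7, new_sum=97+(-7)=90
Option D: A[4] -17->31, delta=48, new_sum=97+(48)=145
Option E: A[5] 5->-20, delta=-25, new_sum=97+(-25)=72 <-- matches target

Answer: E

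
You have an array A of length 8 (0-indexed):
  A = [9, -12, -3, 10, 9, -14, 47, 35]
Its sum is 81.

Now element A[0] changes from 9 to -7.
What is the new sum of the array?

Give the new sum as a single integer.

Old value at index 0: 9
New value at index 0: -7
Delta = -7 - 9 = -16
New sum = old_sum + delta = 81 + (-16) = 65

Answer: 65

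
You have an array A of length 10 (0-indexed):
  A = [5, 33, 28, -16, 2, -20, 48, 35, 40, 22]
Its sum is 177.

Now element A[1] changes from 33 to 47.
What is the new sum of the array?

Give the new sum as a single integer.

Old value at index 1: 33
New value at index 1: 47
Delta = 47 - 33 = 14
New sum = old_sum + delta = 177 + (14) = 191

Answer: 191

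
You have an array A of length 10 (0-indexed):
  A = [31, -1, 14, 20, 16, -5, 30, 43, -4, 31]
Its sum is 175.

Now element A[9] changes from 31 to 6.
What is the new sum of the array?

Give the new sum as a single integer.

Answer: 150

Derivation:
Old value at index 9: 31
New value at index 9: 6
Delta = 6 - 31 = -25
New sum = old_sum + delta = 175 + (-25) = 150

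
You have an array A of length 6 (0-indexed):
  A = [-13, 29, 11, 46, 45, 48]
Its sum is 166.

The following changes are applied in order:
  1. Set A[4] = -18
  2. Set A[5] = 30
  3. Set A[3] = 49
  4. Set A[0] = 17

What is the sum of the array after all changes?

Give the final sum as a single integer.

Answer: 118

Derivation:
Initial sum: 166
Change 1: A[4] 45 -> -18, delta = -63, sum = 103
Change 2: A[5] 48 -> 30, delta = -18, sum = 85
Change 3: A[3] 46 -> 49, delta = 3, sum = 88
Change 4: A[0] -13 -> 17, delta = 30, sum = 118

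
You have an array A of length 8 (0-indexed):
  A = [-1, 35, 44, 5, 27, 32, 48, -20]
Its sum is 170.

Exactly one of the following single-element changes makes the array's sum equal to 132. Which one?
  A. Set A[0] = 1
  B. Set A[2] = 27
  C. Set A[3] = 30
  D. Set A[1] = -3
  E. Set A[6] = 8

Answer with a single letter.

Answer: D

Derivation:
Option A: A[0] -1->1, delta=2, new_sum=170+(2)=172
Option B: A[2] 44->27, delta=-17, new_sum=170+(-17)=153
Option C: A[3] 5->30, delta=25, new_sum=170+(25)=195
Option D: A[1] 35->-3, delta=-38, new_sum=170+(-38)=132 <-- matches target
Option E: A[6] 48->8, delta=-40, new_sum=170+(-40)=130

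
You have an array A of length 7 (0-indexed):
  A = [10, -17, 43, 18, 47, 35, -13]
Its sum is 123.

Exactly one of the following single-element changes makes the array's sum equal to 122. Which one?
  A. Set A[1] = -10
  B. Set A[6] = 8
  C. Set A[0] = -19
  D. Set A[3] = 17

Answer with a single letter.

Answer: D

Derivation:
Option A: A[1] -17->-10, delta=7, new_sum=123+(7)=130
Option B: A[6] -13->8, delta=21, new_sum=123+(21)=144
Option C: A[0] 10->-19, delta=-29, new_sum=123+(-29)=94
Option D: A[3] 18->17, delta=-1, new_sum=123+(-1)=122 <-- matches target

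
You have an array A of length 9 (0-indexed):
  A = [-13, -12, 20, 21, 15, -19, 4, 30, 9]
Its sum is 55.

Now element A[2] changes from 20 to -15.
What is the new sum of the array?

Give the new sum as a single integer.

Answer: 20

Derivation:
Old value at index 2: 20
New value at index 2: -15
Delta = -15 - 20 = -35
New sum = old_sum + delta = 55 + (-35) = 20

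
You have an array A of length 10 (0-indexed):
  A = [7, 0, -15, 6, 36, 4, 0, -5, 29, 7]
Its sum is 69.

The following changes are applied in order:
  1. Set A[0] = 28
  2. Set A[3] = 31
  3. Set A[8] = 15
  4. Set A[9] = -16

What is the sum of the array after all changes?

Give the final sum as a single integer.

Initial sum: 69
Change 1: A[0] 7 -> 28, delta = 21, sum = 90
Change 2: A[3] 6 -> 31, delta = 25, sum = 115
Change 3: A[8] 29 -> 15, delta = -14, sum = 101
Change 4: A[9] 7 -> -16, delta = -23, sum = 78

Answer: 78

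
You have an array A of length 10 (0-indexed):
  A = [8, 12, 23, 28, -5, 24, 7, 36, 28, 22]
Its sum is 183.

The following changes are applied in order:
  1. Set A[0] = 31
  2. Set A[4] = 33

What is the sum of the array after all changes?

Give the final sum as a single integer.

Initial sum: 183
Change 1: A[0] 8 -> 31, delta = 23, sum = 206
Change 2: A[4] -5 -> 33, delta = 38, sum = 244

Answer: 244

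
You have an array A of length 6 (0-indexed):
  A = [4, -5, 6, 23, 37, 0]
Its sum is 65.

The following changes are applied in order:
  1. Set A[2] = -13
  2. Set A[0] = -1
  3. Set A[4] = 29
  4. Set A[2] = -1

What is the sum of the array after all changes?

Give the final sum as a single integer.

Answer: 45

Derivation:
Initial sum: 65
Change 1: A[2] 6 -> -13, delta = -19, sum = 46
Change 2: A[0] 4 -> -1, delta = -5, sum = 41
Change 3: A[4] 37 -> 29, delta = -8, sum = 33
Change 4: A[2] -13 -> -1, delta = 12, sum = 45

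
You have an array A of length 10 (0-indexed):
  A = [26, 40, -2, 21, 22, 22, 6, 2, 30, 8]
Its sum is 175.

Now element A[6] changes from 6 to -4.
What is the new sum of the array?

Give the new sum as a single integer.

Answer: 165

Derivation:
Old value at index 6: 6
New value at index 6: -4
Delta = -4 - 6 = -10
New sum = old_sum + delta = 175 + (-10) = 165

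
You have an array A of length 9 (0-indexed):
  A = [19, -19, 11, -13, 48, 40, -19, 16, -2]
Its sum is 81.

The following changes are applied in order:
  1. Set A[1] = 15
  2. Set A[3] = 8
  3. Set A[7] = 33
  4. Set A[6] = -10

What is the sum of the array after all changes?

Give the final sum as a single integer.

Initial sum: 81
Change 1: A[1] -19 -> 15, delta = 34, sum = 115
Change 2: A[3] -13 -> 8, delta = 21, sum = 136
Change 3: A[7] 16 -> 33, delta = 17, sum = 153
Change 4: A[6] -19 -> -10, delta = 9, sum = 162

Answer: 162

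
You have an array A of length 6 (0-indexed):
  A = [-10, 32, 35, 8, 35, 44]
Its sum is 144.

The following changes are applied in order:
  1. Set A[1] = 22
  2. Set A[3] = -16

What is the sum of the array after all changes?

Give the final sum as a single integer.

Answer: 110

Derivation:
Initial sum: 144
Change 1: A[1] 32 -> 22, delta = -10, sum = 134
Change 2: A[3] 8 -> -16, delta = -24, sum = 110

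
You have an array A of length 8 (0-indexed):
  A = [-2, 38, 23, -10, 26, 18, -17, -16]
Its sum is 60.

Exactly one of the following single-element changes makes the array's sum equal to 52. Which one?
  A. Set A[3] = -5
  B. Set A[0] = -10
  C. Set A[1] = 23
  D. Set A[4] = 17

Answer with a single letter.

Option A: A[3] -10->-5, delta=5, new_sum=60+(5)=65
Option B: A[0] -2->-10, delta=-8, new_sum=60+(-8)=52 <-- matches target
Option C: A[1] 38->23, delta=-15, new_sum=60+(-15)=45
Option D: A[4] 26->17, delta=-9, new_sum=60+(-9)=51

Answer: B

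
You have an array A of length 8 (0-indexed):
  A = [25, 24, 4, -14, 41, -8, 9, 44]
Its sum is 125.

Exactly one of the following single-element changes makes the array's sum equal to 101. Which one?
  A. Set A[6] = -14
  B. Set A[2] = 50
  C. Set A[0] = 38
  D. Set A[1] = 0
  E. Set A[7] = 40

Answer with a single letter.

Answer: D

Derivation:
Option A: A[6] 9->-14, delta=-23, new_sum=125+(-23)=102
Option B: A[2] 4->50, delta=46, new_sum=125+(46)=171
Option C: A[0] 25->38, delta=13, new_sum=125+(13)=138
Option D: A[1] 24->0, delta=-24, new_sum=125+(-24)=101 <-- matches target
Option E: A[7] 44->40, delta=-4, new_sum=125+(-4)=121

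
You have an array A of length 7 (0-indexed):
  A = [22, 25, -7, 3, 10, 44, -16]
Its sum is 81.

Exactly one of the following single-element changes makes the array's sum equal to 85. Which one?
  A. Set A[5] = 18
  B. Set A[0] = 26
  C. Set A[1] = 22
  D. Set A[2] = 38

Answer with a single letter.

Option A: A[5] 44->18, delta=-26, new_sum=81+(-26)=55
Option B: A[0] 22->26, delta=4, new_sum=81+(4)=85 <-- matches target
Option C: A[1] 25->22, delta=-3, new_sum=81+(-3)=78
Option D: A[2] -7->38, delta=45, new_sum=81+(45)=126

Answer: B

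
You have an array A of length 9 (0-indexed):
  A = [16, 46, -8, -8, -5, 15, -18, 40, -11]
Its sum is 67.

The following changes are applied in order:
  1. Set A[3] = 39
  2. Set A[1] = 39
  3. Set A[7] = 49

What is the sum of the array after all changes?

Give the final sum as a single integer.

Answer: 116

Derivation:
Initial sum: 67
Change 1: A[3] -8 -> 39, delta = 47, sum = 114
Change 2: A[1] 46 -> 39, delta = -7, sum = 107
Change 3: A[7] 40 -> 49, delta = 9, sum = 116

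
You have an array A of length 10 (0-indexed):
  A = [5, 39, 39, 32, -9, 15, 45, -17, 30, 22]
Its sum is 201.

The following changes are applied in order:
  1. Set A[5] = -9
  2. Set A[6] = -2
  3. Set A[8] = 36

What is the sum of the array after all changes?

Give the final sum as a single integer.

Initial sum: 201
Change 1: A[5] 15 -> -9, delta = -24, sum = 177
Change 2: A[6] 45 -> -2, delta = -47, sum = 130
Change 3: A[8] 30 -> 36, delta = 6, sum = 136

Answer: 136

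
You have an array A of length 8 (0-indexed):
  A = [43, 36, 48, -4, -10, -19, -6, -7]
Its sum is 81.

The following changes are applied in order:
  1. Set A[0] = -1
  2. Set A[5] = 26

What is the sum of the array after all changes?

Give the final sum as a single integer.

Initial sum: 81
Change 1: A[0] 43 -> -1, delta = -44, sum = 37
Change 2: A[5] -19 -> 26, delta = 45, sum = 82

Answer: 82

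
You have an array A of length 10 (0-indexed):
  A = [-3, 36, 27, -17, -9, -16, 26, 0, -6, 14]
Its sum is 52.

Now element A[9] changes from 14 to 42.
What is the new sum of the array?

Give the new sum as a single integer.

Old value at index 9: 14
New value at index 9: 42
Delta = 42 - 14 = 28
New sum = old_sum + delta = 52 + (28) = 80

Answer: 80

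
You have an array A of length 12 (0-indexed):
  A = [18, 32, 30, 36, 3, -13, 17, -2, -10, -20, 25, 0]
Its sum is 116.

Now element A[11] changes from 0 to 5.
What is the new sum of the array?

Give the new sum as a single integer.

Old value at index 11: 0
New value at index 11: 5
Delta = 5 - 0 = 5
New sum = old_sum + delta = 116 + (5) = 121

Answer: 121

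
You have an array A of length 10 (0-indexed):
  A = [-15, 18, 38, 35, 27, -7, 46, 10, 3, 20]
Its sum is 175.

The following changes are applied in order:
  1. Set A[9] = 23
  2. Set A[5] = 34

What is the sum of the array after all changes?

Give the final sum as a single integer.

Answer: 219

Derivation:
Initial sum: 175
Change 1: A[9] 20 -> 23, delta = 3, sum = 178
Change 2: A[5] -7 -> 34, delta = 41, sum = 219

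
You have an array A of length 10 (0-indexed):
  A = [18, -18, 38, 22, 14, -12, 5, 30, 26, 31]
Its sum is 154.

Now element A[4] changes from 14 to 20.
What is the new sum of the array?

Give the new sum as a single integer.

Answer: 160

Derivation:
Old value at index 4: 14
New value at index 4: 20
Delta = 20 - 14 = 6
New sum = old_sum + delta = 154 + (6) = 160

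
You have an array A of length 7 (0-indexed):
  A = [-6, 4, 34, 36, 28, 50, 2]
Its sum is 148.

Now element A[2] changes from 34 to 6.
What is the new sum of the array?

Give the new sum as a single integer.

Old value at index 2: 34
New value at index 2: 6
Delta = 6 - 34 = -28
New sum = old_sum + delta = 148 + (-28) = 120

Answer: 120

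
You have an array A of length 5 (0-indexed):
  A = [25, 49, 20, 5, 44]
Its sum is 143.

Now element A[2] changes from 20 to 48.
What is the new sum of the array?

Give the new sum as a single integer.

Answer: 171

Derivation:
Old value at index 2: 20
New value at index 2: 48
Delta = 48 - 20 = 28
New sum = old_sum + delta = 143 + (28) = 171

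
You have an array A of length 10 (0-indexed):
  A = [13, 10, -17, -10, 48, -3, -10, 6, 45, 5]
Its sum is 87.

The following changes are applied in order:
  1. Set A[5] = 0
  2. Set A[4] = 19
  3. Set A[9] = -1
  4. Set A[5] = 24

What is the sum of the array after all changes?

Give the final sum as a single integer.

Initial sum: 87
Change 1: A[5] -3 -> 0, delta = 3, sum = 90
Change 2: A[4] 48 -> 19, delta = -29, sum = 61
Change 3: A[9] 5 -> -1, delta = -6, sum = 55
Change 4: A[5] 0 -> 24, delta = 24, sum = 79

Answer: 79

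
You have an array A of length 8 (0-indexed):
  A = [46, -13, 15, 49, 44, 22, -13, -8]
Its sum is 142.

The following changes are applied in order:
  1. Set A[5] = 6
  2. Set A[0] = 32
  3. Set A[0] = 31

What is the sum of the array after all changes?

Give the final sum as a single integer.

Initial sum: 142
Change 1: A[5] 22 -> 6, delta = -16, sum = 126
Change 2: A[0] 46 -> 32, delta = -14, sum = 112
Change 3: A[0] 32 -> 31, delta = -1, sum = 111

Answer: 111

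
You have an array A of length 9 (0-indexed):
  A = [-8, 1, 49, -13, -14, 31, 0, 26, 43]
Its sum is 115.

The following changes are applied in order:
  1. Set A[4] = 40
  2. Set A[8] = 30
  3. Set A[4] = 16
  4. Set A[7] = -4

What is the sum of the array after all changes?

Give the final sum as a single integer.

Initial sum: 115
Change 1: A[4] -14 -> 40, delta = 54, sum = 169
Change 2: A[8] 43 -> 30, delta = -13, sum = 156
Change 3: A[4] 40 -> 16, delta = -24, sum = 132
Change 4: A[7] 26 -> -4, delta = -30, sum = 102

Answer: 102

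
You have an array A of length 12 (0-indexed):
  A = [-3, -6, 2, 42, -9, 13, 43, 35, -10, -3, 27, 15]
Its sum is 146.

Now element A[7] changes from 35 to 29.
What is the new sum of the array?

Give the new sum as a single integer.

Answer: 140

Derivation:
Old value at index 7: 35
New value at index 7: 29
Delta = 29 - 35 = -6
New sum = old_sum + delta = 146 + (-6) = 140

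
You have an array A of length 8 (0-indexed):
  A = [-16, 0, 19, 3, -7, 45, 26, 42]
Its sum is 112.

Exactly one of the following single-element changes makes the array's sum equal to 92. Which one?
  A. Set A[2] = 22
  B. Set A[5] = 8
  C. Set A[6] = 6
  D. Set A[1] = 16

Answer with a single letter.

Option A: A[2] 19->22, delta=3, new_sum=112+(3)=115
Option B: A[5] 45->8, delta=-37, new_sum=112+(-37)=75
Option C: A[6] 26->6, delta=-20, new_sum=112+(-20)=92 <-- matches target
Option D: A[1] 0->16, delta=16, new_sum=112+(16)=128

Answer: C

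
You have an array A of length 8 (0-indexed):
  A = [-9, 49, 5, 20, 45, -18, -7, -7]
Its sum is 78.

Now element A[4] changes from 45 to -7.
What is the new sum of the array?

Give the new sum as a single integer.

Answer: 26

Derivation:
Old value at index 4: 45
New value at index 4: -7
Delta = -7 - 45 = -52
New sum = old_sum + delta = 78 + (-52) = 26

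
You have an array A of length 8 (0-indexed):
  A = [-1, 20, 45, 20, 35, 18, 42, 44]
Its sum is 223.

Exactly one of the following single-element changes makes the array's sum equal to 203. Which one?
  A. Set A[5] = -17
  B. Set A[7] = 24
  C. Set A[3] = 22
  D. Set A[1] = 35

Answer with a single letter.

Answer: B

Derivation:
Option A: A[5] 18->-17, delta=-35, new_sum=223+(-35)=188
Option B: A[7] 44->24, delta=-20, new_sum=223+(-20)=203 <-- matches target
Option C: A[3] 20->22, delta=2, new_sum=223+(2)=225
Option D: A[1] 20->35, delta=15, new_sum=223+(15)=238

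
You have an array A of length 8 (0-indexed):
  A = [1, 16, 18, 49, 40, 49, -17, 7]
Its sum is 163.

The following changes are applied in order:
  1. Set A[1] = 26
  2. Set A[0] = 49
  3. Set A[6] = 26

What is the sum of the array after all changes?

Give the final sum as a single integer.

Answer: 264

Derivation:
Initial sum: 163
Change 1: A[1] 16 -> 26, delta = 10, sum = 173
Change 2: A[0] 1 -> 49, delta = 48, sum = 221
Change 3: A[6] -17 -> 26, delta = 43, sum = 264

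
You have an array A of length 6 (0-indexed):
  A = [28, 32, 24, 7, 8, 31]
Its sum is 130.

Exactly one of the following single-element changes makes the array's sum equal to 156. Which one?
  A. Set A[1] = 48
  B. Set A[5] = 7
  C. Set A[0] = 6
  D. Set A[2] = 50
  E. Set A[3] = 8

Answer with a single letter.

Option A: A[1] 32->48, delta=16, new_sum=130+(16)=146
Option B: A[5] 31->7, delta=-24, new_sum=130+(-24)=106
Option C: A[0] 28->6, delta=-22, new_sum=130+(-22)=108
Option D: A[2] 24->50, delta=26, new_sum=130+(26)=156 <-- matches target
Option E: A[3] 7->8, delta=1, new_sum=130+(1)=131

Answer: D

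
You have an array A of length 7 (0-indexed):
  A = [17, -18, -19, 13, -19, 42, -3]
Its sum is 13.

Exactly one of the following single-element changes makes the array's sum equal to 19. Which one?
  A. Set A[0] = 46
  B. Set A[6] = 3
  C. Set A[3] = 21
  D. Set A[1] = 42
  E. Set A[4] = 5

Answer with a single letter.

Option A: A[0] 17->46, delta=29, new_sum=13+(29)=42
Option B: A[6] -3->3, delta=6, new_sum=13+(6)=19 <-- matches target
Option C: A[3] 13->21, delta=8, new_sum=13+(8)=21
Option D: A[1] -18->42, delta=60, new_sum=13+(60)=73
Option E: A[4] -19->5, delta=24, new_sum=13+(24)=37

Answer: B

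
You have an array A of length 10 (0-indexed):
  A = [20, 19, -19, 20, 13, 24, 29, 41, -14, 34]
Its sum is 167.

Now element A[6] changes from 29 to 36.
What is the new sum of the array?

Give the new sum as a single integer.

Answer: 174

Derivation:
Old value at index 6: 29
New value at index 6: 36
Delta = 36 - 29 = 7
New sum = old_sum + delta = 167 + (7) = 174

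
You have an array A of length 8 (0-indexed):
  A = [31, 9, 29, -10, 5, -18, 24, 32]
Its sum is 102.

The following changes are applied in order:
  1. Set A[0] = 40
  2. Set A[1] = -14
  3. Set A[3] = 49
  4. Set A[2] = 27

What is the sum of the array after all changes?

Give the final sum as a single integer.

Answer: 145

Derivation:
Initial sum: 102
Change 1: A[0] 31 -> 40, delta = 9, sum = 111
Change 2: A[1] 9 -> -14, delta = -23, sum = 88
Change 3: A[3] -10 -> 49, delta = 59, sum = 147
Change 4: A[2] 29 -> 27, delta = -2, sum = 145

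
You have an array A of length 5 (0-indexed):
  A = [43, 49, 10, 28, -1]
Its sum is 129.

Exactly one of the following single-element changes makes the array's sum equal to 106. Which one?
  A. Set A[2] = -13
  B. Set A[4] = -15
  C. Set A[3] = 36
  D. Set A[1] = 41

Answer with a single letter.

Answer: A

Derivation:
Option A: A[2] 10->-13, delta=-23, new_sum=129+(-23)=106 <-- matches target
Option B: A[4] -1->-15, delta=-14, new_sum=129+(-14)=115
Option C: A[3] 28->36, delta=8, new_sum=129+(8)=137
Option D: A[1] 49->41, delta=-8, new_sum=129+(-8)=121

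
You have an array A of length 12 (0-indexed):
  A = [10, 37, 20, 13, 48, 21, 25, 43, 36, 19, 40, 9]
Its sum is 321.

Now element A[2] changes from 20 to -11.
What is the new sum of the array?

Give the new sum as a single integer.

Old value at index 2: 20
New value at index 2: -11
Delta = -11 - 20 = -31
New sum = old_sum + delta = 321 + (-31) = 290

Answer: 290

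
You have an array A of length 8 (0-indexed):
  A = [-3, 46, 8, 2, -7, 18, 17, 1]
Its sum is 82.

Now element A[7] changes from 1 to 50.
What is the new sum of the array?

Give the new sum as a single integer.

Old value at index 7: 1
New value at index 7: 50
Delta = 50 - 1 = 49
New sum = old_sum + delta = 82 + (49) = 131

Answer: 131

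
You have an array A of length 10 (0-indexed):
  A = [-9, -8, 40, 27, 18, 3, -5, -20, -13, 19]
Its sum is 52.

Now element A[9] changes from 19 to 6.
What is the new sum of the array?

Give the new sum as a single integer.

Old value at index 9: 19
New value at index 9: 6
Delta = 6 - 19 = -13
New sum = old_sum + delta = 52 + (-13) = 39

Answer: 39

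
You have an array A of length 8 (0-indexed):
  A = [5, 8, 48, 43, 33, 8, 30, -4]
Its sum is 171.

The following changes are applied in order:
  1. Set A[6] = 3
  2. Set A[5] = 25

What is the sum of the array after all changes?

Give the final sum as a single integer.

Answer: 161

Derivation:
Initial sum: 171
Change 1: A[6] 30 -> 3, delta = -27, sum = 144
Change 2: A[5] 8 -> 25, delta = 17, sum = 161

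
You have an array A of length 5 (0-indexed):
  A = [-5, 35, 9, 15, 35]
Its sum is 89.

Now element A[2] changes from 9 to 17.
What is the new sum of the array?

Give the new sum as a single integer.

Old value at index 2: 9
New value at index 2: 17
Delta = 17 - 9 = 8
New sum = old_sum + delta = 89 + (8) = 97

Answer: 97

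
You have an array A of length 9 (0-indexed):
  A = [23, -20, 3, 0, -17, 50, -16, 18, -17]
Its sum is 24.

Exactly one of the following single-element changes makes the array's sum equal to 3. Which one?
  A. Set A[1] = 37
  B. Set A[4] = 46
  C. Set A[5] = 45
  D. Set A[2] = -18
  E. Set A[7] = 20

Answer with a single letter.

Answer: D

Derivation:
Option A: A[1] -20->37, delta=57, new_sum=24+(57)=81
Option B: A[4] -17->46, delta=63, new_sum=24+(63)=87
Option C: A[5] 50->45, delta=-5, new_sum=24+(-5)=19
Option D: A[2] 3->-18, delta=-21, new_sum=24+(-21)=3 <-- matches target
Option E: A[7] 18->20, delta=2, new_sum=24+(2)=26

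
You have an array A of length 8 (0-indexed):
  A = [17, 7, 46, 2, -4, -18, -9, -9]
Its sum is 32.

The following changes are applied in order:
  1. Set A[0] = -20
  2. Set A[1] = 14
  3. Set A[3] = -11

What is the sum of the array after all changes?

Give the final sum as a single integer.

Initial sum: 32
Change 1: A[0] 17 -> -20, delta = -37, sum = -5
Change 2: A[1] 7 -> 14, delta = 7, sum = 2
Change 3: A[3] 2 -> -11, delta = -13, sum = -11

Answer: -11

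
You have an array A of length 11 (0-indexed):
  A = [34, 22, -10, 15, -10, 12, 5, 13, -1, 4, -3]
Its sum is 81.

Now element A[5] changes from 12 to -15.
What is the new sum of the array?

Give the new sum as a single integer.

Old value at index 5: 12
New value at index 5: -15
Delta = -15 - 12 = -27
New sum = old_sum + delta = 81 + (-27) = 54

Answer: 54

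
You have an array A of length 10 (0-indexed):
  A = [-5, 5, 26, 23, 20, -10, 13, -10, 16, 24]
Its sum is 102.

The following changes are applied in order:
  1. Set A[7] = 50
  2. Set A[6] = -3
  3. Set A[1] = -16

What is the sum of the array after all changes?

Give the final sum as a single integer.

Initial sum: 102
Change 1: A[7] -10 -> 50, delta = 60, sum = 162
Change 2: A[6] 13 -> -3, delta = -16, sum = 146
Change 3: A[1] 5 -> -16, delta = -21, sum = 125

Answer: 125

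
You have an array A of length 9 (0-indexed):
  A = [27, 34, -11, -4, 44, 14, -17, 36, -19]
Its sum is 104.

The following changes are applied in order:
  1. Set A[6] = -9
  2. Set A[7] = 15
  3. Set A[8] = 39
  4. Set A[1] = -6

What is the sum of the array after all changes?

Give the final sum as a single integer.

Initial sum: 104
Change 1: A[6] -17 -> -9, delta = 8, sum = 112
Change 2: A[7] 36 -> 15, delta = -21, sum = 91
Change 3: A[8] -19 -> 39, delta = 58, sum = 149
Change 4: A[1] 34 -> -6, delta = -40, sum = 109

Answer: 109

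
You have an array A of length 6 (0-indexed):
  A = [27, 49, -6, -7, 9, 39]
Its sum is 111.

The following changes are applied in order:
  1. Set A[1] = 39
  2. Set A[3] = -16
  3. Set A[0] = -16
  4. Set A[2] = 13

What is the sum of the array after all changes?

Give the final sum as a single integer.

Initial sum: 111
Change 1: A[1] 49 -> 39, delta = -10, sum = 101
Change 2: A[3] -7 -> -16, delta = -9, sum = 92
Change 3: A[0] 27 -> -16, delta = -43, sum = 49
Change 4: A[2] -6 -> 13, delta = 19, sum = 68

Answer: 68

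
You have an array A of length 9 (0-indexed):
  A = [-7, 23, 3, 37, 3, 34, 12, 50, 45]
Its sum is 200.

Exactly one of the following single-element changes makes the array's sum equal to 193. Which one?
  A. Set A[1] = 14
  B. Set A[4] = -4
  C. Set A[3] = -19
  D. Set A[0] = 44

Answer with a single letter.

Answer: B

Derivation:
Option A: A[1] 23->14, delta=-9, new_sum=200+(-9)=191
Option B: A[4] 3->-4, delta=-7, new_sum=200+(-7)=193 <-- matches target
Option C: A[3] 37->-19, delta=-56, new_sum=200+(-56)=144
Option D: A[0] -7->44, delta=51, new_sum=200+(51)=251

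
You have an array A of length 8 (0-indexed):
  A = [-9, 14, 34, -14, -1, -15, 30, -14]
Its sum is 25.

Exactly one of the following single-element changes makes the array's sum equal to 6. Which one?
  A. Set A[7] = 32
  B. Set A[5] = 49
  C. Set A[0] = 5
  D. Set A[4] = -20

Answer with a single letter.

Option A: A[7] -14->32, delta=46, new_sum=25+(46)=71
Option B: A[5] -15->49, delta=64, new_sum=25+(64)=89
Option C: A[0] -9->5, delta=14, new_sum=25+(14)=39
Option D: A[4] -1->-20, delta=-19, new_sum=25+(-19)=6 <-- matches target

Answer: D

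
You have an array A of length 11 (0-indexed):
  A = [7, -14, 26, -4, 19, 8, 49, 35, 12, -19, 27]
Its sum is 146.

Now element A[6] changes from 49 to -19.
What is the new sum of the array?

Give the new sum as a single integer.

Answer: 78

Derivation:
Old value at index 6: 49
New value at index 6: -19
Delta = -19 - 49 = -68
New sum = old_sum + delta = 146 + (-68) = 78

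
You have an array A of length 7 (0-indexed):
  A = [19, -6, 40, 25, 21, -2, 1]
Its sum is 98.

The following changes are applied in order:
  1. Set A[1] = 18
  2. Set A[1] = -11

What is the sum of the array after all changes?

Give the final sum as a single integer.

Answer: 93

Derivation:
Initial sum: 98
Change 1: A[1] -6 -> 18, delta = 24, sum = 122
Change 2: A[1] 18 -> -11, delta = -29, sum = 93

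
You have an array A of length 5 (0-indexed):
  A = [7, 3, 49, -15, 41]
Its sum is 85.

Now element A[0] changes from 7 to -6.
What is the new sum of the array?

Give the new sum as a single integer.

Old value at index 0: 7
New value at index 0: -6
Delta = -6 - 7 = -13
New sum = old_sum + delta = 85 + (-13) = 72

Answer: 72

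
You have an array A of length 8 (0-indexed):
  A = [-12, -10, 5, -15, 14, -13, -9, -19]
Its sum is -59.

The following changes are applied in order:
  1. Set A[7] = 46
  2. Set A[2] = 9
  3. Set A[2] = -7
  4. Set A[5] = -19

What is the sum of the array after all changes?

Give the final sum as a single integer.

Initial sum: -59
Change 1: A[7] -19 -> 46, delta = 65, sum = 6
Change 2: A[2] 5 -> 9, delta = 4, sum = 10
Change 3: A[2] 9 -> -7, delta = -16, sum = -6
Change 4: A[5] -13 -> -19, delta = -6, sum = -12

Answer: -12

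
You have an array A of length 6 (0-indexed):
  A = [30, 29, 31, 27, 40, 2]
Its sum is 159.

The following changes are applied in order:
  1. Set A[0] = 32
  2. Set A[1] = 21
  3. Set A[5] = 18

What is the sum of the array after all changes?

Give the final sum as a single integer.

Initial sum: 159
Change 1: A[0] 30 -> 32, delta = 2, sum = 161
Change 2: A[1] 29 -> 21, delta = -8, sum = 153
Change 3: A[5] 2 -> 18, delta = 16, sum = 169

Answer: 169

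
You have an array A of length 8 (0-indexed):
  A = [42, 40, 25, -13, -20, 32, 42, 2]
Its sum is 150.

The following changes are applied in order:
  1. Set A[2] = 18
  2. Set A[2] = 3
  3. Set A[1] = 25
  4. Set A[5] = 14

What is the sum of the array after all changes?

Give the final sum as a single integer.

Answer: 95

Derivation:
Initial sum: 150
Change 1: A[2] 25 -> 18, delta = -7, sum = 143
Change 2: A[2] 18 -> 3, delta = -15, sum = 128
Change 3: A[1] 40 -> 25, delta = -15, sum = 113
Change 4: A[5] 32 -> 14, delta = -18, sum = 95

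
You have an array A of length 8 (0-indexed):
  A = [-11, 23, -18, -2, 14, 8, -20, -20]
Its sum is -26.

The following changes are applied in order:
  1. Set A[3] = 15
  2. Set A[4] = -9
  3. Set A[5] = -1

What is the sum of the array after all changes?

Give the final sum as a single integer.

Initial sum: -26
Change 1: A[3] -2 -> 15, delta = 17, sum = -9
Change 2: A[4] 14 -> -9, delta = -23, sum = -32
Change 3: A[5] 8 -> -1, delta = -9, sum = -41

Answer: -41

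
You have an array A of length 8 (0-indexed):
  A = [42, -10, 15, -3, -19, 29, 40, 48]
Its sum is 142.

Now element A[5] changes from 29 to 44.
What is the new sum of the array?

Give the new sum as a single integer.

Answer: 157

Derivation:
Old value at index 5: 29
New value at index 5: 44
Delta = 44 - 29 = 15
New sum = old_sum + delta = 142 + (15) = 157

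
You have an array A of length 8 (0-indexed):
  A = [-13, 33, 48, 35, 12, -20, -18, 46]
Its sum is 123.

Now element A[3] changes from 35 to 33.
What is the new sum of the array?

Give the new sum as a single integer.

Answer: 121

Derivation:
Old value at index 3: 35
New value at index 3: 33
Delta = 33 - 35 = -2
New sum = old_sum + delta = 123 + (-2) = 121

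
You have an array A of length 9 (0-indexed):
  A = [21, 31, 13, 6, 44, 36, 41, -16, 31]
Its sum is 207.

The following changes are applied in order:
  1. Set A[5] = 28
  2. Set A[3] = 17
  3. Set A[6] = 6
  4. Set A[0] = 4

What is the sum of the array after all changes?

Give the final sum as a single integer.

Answer: 158

Derivation:
Initial sum: 207
Change 1: A[5] 36 -> 28, delta = -8, sum = 199
Change 2: A[3] 6 -> 17, delta = 11, sum = 210
Change 3: A[6] 41 -> 6, delta = -35, sum = 175
Change 4: A[0] 21 -> 4, delta = -17, sum = 158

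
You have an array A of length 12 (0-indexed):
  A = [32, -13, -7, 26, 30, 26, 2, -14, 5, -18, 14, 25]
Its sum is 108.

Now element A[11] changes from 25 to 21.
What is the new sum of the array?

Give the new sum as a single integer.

Answer: 104

Derivation:
Old value at index 11: 25
New value at index 11: 21
Delta = 21 - 25 = -4
New sum = old_sum + delta = 108 + (-4) = 104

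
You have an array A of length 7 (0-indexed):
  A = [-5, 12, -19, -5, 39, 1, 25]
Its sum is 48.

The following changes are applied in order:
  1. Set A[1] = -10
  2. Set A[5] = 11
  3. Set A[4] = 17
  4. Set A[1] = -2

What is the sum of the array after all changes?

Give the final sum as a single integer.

Answer: 22

Derivation:
Initial sum: 48
Change 1: A[1] 12 -> -10, delta = -22, sum = 26
Change 2: A[5] 1 -> 11, delta = 10, sum = 36
Change 3: A[4] 39 -> 17, delta = -22, sum = 14
Change 4: A[1] -10 -> -2, delta = 8, sum = 22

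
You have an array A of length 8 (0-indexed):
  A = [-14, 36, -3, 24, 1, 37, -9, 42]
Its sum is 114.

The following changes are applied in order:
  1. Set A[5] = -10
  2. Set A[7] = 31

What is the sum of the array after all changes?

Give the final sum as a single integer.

Answer: 56

Derivation:
Initial sum: 114
Change 1: A[5] 37 -> -10, delta = -47, sum = 67
Change 2: A[7] 42 -> 31, delta = -11, sum = 56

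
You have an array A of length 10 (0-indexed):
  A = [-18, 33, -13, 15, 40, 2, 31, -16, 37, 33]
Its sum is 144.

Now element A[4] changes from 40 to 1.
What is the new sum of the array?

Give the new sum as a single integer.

Answer: 105

Derivation:
Old value at index 4: 40
New value at index 4: 1
Delta = 1 - 40 = -39
New sum = old_sum + delta = 144 + (-39) = 105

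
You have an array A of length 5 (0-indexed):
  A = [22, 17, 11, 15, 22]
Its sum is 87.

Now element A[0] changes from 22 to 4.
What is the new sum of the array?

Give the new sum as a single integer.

Old value at index 0: 22
New value at index 0: 4
Delta = 4 - 22 = -18
New sum = old_sum + delta = 87 + (-18) = 69

Answer: 69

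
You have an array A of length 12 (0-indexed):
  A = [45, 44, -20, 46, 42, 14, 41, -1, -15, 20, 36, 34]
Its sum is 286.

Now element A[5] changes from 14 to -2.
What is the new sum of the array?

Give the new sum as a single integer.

Answer: 270

Derivation:
Old value at index 5: 14
New value at index 5: -2
Delta = -2 - 14 = -16
New sum = old_sum + delta = 286 + (-16) = 270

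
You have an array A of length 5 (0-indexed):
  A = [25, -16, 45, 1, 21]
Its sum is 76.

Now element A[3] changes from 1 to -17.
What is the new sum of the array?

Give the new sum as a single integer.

Answer: 58

Derivation:
Old value at index 3: 1
New value at index 3: -17
Delta = -17 - 1 = -18
New sum = old_sum + delta = 76 + (-18) = 58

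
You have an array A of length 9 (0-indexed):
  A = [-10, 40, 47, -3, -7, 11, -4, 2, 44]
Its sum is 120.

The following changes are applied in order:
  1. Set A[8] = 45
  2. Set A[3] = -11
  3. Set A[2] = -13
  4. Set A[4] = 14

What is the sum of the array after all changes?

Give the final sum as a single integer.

Answer: 74

Derivation:
Initial sum: 120
Change 1: A[8] 44 -> 45, delta = 1, sum = 121
Change 2: A[3] -3 -> -11, delta = -8, sum = 113
Change 3: A[2] 47 -> -13, delta = -60, sum = 53
Change 4: A[4] -7 -> 14, delta = 21, sum = 74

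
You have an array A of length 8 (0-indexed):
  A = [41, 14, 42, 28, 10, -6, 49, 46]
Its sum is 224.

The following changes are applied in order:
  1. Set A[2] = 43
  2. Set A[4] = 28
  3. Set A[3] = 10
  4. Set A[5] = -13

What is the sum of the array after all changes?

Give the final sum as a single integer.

Initial sum: 224
Change 1: A[2] 42 -> 43, delta = 1, sum = 225
Change 2: A[4] 10 -> 28, delta = 18, sum = 243
Change 3: A[3] 28 -> 10, delta = -18, sum = 225
Change 4: A[5] -6 -> -13, delta = -7, sum = 218

Answer: 218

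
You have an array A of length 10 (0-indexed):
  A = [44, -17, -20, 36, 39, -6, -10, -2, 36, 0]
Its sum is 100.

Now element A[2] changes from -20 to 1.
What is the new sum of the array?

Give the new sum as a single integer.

Old value at index 2: -20
New value at index 2: 1
Delta = 1 - -20 = 21
New sum = old_sum + delta = 100 + (21) = 121

Answer: 121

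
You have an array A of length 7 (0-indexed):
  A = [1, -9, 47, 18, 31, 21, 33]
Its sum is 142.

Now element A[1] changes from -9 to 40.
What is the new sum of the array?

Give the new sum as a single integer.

Old value at index 1: -9
New value at index 1: 40
Delta = 40 - -9 = 49
New sum = old_sum + delta = 142 + (49) = 191

Answer: 191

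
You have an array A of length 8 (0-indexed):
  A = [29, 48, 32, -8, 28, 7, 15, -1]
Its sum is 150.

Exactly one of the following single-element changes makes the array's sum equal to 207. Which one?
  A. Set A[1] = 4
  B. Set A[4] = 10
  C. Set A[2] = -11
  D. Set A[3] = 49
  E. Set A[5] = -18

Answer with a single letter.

Option A: A[1] 48->4, delta=-44, new_sum=150+(-44)=106
Option B: A[4] 28->10, delta=-18, new_sum=150+(-18)=132
Option C: A[2] 32->-11, delta=-43, new_sum=150+(-43)=107
Option D: A[3] -8->49, delta=57, new_sum=150+(57)=207 <-- matches target
Option E: A[5] 7->-18, delta=-25, new_sum=150+(-25)=125

Answer: D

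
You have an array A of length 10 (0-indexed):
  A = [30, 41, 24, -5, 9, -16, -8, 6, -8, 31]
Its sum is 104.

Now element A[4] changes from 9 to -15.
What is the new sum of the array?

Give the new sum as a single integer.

Old value at index 4: 9
New value at index 4: -15
Delta = -15 - 9 = -24
New sum = old_sum + delta = 104 + (-24) = 80

Answer: 80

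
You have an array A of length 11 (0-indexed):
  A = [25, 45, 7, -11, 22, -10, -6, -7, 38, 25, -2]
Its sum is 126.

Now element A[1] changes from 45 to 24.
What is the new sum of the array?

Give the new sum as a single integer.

Old value at index 1: 45
New value at index 1: 24
Delta = 24 - 45 = -21
New sum = old_sum + delta = 126 + (-21) = 105

Answer: 105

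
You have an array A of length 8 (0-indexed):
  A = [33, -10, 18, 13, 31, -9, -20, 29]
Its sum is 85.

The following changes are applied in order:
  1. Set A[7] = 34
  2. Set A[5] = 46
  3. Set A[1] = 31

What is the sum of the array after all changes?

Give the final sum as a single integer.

Initial sum: 85
Change 1: A[7] 29 -> 34, delta = 5, sum = 90
Change 2: A[5] -9 -> 46, delta = 55, sum = 145
Change 3: A[1] -10 -> 31, delta = 41, sum = 186

Answer: 186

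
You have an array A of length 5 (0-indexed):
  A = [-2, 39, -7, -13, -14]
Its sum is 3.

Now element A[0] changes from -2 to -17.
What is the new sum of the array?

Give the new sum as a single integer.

Old value at index 0: -2
New value at index 0: -17
Delta = -17 - -2 = -15
New sum = old_sum + delta = 3 + (-15) = -12

Answer: -12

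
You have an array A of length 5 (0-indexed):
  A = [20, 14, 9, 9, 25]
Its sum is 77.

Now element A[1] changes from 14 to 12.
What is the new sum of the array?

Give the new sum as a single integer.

Answer: 75

Derivation:
Old value at index 1: 14
New value at index 1: 12
Delta = 12 - 14 = -2
New sum = old_sum + delta = 77 + (-2) = 75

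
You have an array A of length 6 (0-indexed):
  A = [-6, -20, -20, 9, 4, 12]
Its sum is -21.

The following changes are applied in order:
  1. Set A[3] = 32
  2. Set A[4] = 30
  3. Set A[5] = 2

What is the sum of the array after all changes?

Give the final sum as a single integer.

Initial sum: -21
Change 1: A[3] 9 -> 32, delta = 23, sum = 2
Change 2: A[4] 4 -> 30, delta = 26, sum = 28
Change 3: A[5] 12 -> 2, delta = -10, sum = 18

Answer: 18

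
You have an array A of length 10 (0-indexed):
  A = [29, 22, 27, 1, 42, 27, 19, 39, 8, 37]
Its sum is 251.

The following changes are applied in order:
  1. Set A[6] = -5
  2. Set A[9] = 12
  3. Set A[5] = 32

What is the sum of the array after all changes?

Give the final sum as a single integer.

Answer: 207

Derivation:
Initial sum: 251
Change 1: A[6] 19 -> -5, delta = -24, sum = 227
Change 2: A[9] 37 -> 12, delta = -25, sum = 202
Change 3: A[5] 27 -> 32, delta = 5, sum = 207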